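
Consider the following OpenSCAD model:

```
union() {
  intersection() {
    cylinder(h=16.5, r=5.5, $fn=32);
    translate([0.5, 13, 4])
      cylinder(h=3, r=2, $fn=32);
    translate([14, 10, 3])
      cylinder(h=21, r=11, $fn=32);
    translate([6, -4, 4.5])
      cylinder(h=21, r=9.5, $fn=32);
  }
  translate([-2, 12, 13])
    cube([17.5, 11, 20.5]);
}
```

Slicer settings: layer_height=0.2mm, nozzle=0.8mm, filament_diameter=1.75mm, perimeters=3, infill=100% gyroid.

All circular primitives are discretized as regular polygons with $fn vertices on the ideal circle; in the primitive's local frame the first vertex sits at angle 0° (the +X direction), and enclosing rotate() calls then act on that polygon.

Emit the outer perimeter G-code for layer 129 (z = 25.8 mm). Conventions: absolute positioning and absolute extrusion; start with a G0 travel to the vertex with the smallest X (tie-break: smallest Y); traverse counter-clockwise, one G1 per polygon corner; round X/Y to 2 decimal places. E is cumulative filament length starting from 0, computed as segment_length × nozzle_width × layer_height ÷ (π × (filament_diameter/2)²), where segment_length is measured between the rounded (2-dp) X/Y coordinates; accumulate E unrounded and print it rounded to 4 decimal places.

At z = 25.8 mm: the cylinder does not reach this height (z outside [0, 16.5]); the cylinder at (0.5, 13) is not intersected at this z (z outside [4, 7]); the cylinder at (14, 10) is not intersected at this z (z outside [3, 24]); the cylinder at (6, -4) does not reach this height (z outside [4.5, 25.5]); Taking the intersection: at least one operand is absent at this height, so nothing remains; the 17.5×11 cube at (-2, 12) contributes its full rectangle; Merging all regions: only the 17.5×11 cube at (-2, 12) is present, so the union is just that shape — 1 connected region. The outline is a single polygon with 4 vertices. Extrusion per mm of travel: 0.8 × 0.2 / (π × 0.875²) = 0.066520. Accumulating E over each segment gives final E = 3.7917.

G0 X-2.00 Y12.00 Z25.80
G1 X15.50 Y12.00 E1.1641
G1 X15.50 Y23.00 E1.8958
G1 X-2.00 Y23.00 E3.0599
G1 X-2.00 Y12.00 E3.7917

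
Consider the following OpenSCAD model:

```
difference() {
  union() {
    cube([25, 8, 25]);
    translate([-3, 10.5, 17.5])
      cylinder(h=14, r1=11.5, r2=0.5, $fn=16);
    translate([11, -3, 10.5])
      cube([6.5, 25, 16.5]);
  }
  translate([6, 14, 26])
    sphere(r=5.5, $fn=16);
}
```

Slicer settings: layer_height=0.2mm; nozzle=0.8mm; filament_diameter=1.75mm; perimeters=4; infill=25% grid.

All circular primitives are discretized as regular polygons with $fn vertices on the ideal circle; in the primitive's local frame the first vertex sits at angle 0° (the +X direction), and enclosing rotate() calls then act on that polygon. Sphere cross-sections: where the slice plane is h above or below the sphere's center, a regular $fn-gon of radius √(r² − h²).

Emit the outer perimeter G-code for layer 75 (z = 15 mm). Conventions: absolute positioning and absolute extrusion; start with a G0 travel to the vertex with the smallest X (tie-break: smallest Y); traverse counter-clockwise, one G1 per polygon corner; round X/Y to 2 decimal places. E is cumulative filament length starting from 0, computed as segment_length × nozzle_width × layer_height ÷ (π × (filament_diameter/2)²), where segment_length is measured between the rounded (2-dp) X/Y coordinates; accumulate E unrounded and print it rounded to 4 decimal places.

G0 X0.00 Y0.00 Z15.00
G1 X11.00 Y0.00 E0.7317
G1 X11.00 Y-3.00 E0.9313
G1 X17.50 Y-3.00 E1.3637
G1 X17.50 Y0.00 E1.5632
G1 X25.00 Y0.00 E2.0621
G1 X25.00 Y8.00 E2.5943
G1 X17.50 Y8.00 E3.0932
G1 X17.50 Y22.00 E4.0245
G1 X11.00 Y22.00 E4.4569
G1 X11.00 Y8.00 E5.3881
G1 X0.00 Y8.00 E6.1199
G1 X0.00 Y0.00 E6.6520

At z = 15 mm: the cube (footprint 25×8) is included at this height; the cone at (-3, 10.5) is absent (z outside [17.5, 31.5]); the cube at (11, -3) (footprint 6.5×25) is included at this height; Taking the union: the regions partially overlap (shared area 52.00 mm²), so overlapping operands fuse into one piece — 1 connected region; the sphere at (6, 14) is not intersected at this z (|z−center|=11.000 > r=5.5); After the difference (first − rest): none of the subtracted shapes is present at this height, so that combined region is unchanged — 1 connected region. The outline is a single polygon with 12 vertices. Extrusion per mm of travel: 0.8 × 0.2 / (π × 0.875²) = 0.066520. Accumulating E over each segment gives final E = 6.6520.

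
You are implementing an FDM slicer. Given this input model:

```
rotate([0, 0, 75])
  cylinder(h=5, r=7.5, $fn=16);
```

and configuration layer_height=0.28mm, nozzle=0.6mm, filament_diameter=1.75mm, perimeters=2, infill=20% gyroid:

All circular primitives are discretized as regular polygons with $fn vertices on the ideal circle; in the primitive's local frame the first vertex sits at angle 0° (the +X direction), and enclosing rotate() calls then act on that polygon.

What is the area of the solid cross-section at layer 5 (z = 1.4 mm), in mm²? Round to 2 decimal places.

172.21 mm²

At z = 1.4 mm: the r=7.5 cylinder gives a regular 16-gon of circumradius 7.5 (constant along its height) (area = (16/2)·7.500²·sin(360°/16) = 172.21 mm²); (whole slice rotated 75° about Z — lengths, areas and connectivity unchanged). Overall, the cross-section is a single solid region. Net area = 172.21 mm².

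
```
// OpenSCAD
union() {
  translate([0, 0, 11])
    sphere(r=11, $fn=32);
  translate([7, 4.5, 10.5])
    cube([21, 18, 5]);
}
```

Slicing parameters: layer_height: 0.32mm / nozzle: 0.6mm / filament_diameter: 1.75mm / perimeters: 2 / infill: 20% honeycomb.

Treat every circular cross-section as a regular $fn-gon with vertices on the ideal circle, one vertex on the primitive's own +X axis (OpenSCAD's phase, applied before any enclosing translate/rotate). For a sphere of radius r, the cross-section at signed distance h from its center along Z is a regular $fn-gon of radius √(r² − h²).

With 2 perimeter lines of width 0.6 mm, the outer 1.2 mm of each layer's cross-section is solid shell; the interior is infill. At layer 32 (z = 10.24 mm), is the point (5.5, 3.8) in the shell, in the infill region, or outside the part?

At z = 10.24 mm: the r=11 sphere slices to a regular 32-gon of circumradius 10.974 (√(r²−h²) with h=0.76 from center); the cube at (7, 4.5) is absent (z outside [10.5, 15.5]); Combining (union): only the r=11 sphere is present, so the union is just that shape — 1 connected region. Overall, the cross-section is a single solid region. The nearest boundary edge runs (9.12, 6.10)→(7.76, 7.76); distance from the point to it = 4.26 mm. The point is inside the cross-section and 4.26 mm from the nearest boundary — more than the 1.2 mm shell width (2 × 0.6), so it's in the infill interior.

infill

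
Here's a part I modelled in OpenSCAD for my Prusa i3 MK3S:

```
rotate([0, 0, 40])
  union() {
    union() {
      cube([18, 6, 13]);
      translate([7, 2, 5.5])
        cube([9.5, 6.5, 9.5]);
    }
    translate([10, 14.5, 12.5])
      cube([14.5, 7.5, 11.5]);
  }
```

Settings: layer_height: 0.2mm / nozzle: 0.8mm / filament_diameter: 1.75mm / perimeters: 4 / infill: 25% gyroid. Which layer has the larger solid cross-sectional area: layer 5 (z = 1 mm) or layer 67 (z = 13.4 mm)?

Layer 5 (z = 1): the cube (footprint 18×6) is included at this height (area 108.00 mm²); the cube at (7, 2) is not intersected at this z (z outside [5.5, 15]); Merging all regions: only the 18×6 cube is present, so the union is just that shape — area = 108.00 mm²; the cube at (10, 14.5) is not intersected at this z (z outside [12.5, 24]); Combining (union): only that combined region is present, so the union is just that shape — area = 108.00 mm²; (rotated 40° about Z; rotation is an isometry so areas/perimeters/island counts are preserved). So its area = 108.00 mm². Layer 67 (z = 13.4): the cube does not reach this height (z outside [0, 13]); the 9.5×6.5 cube at (7, 2) contributes its full rectangle (area 61.75 mm²); Taking the union: only the 9.5×6.5 cube at (7, 2) is present, so the union is just that shape — area = 61.75 mm²; the cube at (10, 14.5) is present — its section is the full 14.5×7.5 rectangle (area 108.75 mm²); Merging all regions: the 2 present regions are separate (no shared area or edge), so areas and boundary lengths simply add and each stays a separate island — area = 170.50 mm²; (rotated 40° about Z; rotation is an isometry so areas/perimeters/island counts are preserved). So its area = 170.50 mm². Layer 67 is larger (170.50 vs 108.00 mm²).

layer 67 (z = 13.4 mm)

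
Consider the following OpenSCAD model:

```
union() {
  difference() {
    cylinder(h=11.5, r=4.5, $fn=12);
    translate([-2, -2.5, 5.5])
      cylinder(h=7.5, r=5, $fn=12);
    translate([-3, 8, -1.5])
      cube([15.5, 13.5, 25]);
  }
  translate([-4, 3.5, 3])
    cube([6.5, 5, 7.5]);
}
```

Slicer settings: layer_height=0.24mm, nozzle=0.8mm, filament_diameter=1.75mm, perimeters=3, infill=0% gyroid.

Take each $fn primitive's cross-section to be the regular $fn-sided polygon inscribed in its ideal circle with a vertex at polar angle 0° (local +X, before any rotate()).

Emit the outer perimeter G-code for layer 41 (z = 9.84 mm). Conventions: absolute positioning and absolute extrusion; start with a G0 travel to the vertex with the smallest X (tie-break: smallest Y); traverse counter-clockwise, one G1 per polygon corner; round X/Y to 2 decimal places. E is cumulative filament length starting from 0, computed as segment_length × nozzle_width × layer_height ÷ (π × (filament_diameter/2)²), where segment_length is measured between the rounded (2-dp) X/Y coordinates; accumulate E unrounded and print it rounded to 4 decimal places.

G0 X-4.00 Y3.50 Z9.84
G1 X-2.65 Y3.50 E0.1078
G1 X-3.90 Y2.25 E0.2489
G1 X-3.97 Y1.97 E0.2719
G1 X-2.00 Y2.50 E0.4348
G1 X0.50 Y1.83 E0.6414
G1 X2.33 Y0.00 E0.8479
G1 X3.00 Y-2.50 E1.0546
G1 X2.76 Y-3.38 E1.1274
G1 X3.90 Y-2.25 E1.2555
G1 X4.50 Y0.00 E1.4414
G1 X3.90 Y2.25 E1.6273
G1 X2.50 Y3.65 E1.7853
G1 X2.50 Y8.50 E2.1724
G1 X-4.00 Y8.50 E2.6913
G1 X-4.00 Y3.50 E3.0904

At z = 9.84 mm: the r=4.5 cylinder contributes a regular 12-gon of circumradius 4.5; the r=5 cylinder at (-2, -2.5) gives a regular 12-gon of circumradius 5 (constant along its height); the cube at (-3, 8) (footprint 15.5×13.5) is included at this height; Taking the first minus the rest: starting from the r=4.5 cylinder, the r=5 cylinder at (-2, -2.5) partially overlaps it — only the 38.38 mm² overlap (of its 75.00 mm²) is removed, clipping the outline; the 15.5×13.5 cube at (-3, 8) misses the remaining region (no effect) — 1 connected region; the cube at (-4, 3.5) is present — its section is the full 6.5×5 rectangle; Taking the union: the regions partially overlap (shared area 3.29 mm²), so overlapping operands fuse into one piece — 1 connected region. The outline is a single polygon with 15 vertices. Extrusion per mm of travel: 0.8 × 0.24 / (π × 0.875²) = 0.079824. Accumulating E over each segment gives final E = 3.0904.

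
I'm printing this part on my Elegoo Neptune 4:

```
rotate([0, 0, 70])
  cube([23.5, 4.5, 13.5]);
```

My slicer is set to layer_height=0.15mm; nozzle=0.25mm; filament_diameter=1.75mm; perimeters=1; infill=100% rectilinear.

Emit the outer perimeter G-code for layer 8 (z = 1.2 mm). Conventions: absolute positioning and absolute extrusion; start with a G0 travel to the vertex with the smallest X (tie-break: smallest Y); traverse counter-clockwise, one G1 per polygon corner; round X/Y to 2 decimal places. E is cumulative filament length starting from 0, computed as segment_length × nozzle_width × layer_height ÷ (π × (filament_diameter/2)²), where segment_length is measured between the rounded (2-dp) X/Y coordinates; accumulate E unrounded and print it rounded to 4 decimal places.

At z = 1.2 mm: the cube is present — its section is the full 23.5×4.5 rectangle; (whole slice rotated 70° about Z — lengths, areas and connectivity unchanged). The outline is a single polygon with 4 vertices. Extrusion per mm of travel: 0.25 × 0.15 / (π × 0.875²) = 0.015591. Accumulating E over each segment gives final E = 0.8731.

G0 X-4.23 Y1.54 Z1.20
G1 X0.00 Y0.00 E0.0702
G1 X8.04 Y22.08 E0.4365
G1 X3.81 Y23.62 E0.5067
G1 X-4.23 Y1.54 E0.8731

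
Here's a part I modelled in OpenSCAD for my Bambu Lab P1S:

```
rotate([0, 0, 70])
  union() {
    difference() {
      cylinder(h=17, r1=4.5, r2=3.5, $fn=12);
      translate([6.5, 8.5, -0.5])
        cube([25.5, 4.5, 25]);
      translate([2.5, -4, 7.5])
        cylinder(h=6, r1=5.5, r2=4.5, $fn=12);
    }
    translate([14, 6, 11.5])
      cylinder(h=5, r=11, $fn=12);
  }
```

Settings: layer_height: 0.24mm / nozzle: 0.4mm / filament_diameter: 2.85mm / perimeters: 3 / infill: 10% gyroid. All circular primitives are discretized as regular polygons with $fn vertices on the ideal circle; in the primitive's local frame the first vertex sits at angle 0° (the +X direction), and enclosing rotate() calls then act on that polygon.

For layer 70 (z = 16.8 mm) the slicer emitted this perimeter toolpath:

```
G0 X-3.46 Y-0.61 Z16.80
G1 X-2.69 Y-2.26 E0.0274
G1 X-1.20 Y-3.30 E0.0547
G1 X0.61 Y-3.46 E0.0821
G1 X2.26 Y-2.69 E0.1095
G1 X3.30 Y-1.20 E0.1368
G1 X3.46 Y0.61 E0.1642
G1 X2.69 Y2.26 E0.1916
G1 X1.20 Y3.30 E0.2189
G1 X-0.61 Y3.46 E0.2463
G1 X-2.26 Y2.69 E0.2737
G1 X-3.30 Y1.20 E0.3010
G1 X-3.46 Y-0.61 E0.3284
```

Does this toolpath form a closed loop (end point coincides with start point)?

Start point (G0): (-3.46, -0.61). End point (last G1): the path returns to the start — closed.

yes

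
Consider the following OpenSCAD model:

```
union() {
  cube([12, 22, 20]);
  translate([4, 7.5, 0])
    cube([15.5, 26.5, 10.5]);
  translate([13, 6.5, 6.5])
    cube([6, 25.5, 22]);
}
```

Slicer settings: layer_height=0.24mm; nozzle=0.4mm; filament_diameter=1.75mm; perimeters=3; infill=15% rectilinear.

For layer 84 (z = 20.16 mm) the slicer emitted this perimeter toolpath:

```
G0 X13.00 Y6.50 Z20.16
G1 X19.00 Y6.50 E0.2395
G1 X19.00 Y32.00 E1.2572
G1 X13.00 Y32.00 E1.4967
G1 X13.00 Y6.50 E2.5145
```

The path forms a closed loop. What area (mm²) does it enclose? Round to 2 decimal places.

153.00 mm²

Apply the shoelace formula to the sequence of (X, Y) vertices; enclosed area = 153.00 mm².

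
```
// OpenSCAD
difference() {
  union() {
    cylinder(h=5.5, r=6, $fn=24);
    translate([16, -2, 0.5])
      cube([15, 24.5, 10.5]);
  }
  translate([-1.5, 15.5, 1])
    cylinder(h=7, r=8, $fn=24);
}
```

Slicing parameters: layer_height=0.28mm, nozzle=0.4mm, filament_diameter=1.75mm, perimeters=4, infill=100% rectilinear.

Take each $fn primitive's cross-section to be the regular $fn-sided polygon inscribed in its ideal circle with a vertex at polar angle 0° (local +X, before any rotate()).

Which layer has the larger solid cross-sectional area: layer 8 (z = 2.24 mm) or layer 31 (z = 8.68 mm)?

Layer 8 (z = 2.24): the cylinder: section is a regular 24-gon, circumradius r=6 (area = (24/2)·6.000²·sin(360°/24) = 111.81 mm²); the cube at (16, -2) is present — its section is the full 15×24.5 rectangle (area 367.50 mm²); Merging all regions: the 2 present regions are separate (no shared area or edge), so areas and boundary lengths simply add and each stays a separate island — area = 479.31 mm²; the r=8 cylinder at (-1.5, 15.5) contributes a regular 24-gon of circumradius 8 (area = (24/2)·8.000²·sin(360°/24) = 198.77 mm²); Subtracting the remaining from the first: starting from that combined region (479.31 mm²), the r=8 cylinder at (-1.5, 15.5) misses the remaining region (no effect) — area = 479.31 mm². So its area = 479.31 mm². Layer 31 (z = 8.68): the cylinder does not reach this height (z outside [0, 5.5]); the cube at (16, -2) is present — its section is the full 15×24.5 rectangle (area 367.50 mm²); Combining (union): only the 15×24.5 cube at (16, -2) is present, so the union is just that shape — area = 367.50 mm²; the cylinder at (-1.5, 15.5) is absent (z outside [1, 8]); Taking the first minus the rest: none of the subtracted shapes is present at this height, so that combined region is unchanged — area = 367.50 mm². So its area = 367.50 mm². Layer 8 is larger (479.31 vs 367.50 mm²).

layer 8 (z = 2.24 mm)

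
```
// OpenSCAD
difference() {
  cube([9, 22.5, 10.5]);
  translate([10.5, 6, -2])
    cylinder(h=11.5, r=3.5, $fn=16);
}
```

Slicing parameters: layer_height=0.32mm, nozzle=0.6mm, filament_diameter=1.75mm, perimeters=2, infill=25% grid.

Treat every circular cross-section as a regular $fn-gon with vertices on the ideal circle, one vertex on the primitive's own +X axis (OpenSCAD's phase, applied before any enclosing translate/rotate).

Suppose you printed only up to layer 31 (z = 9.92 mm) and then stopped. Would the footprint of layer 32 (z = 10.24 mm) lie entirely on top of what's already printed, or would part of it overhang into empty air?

Compare the two slices. At z = 9.92: the cube is present — its section is the full 9×22.5 rectangle (area 202.50 mm²); the cylinder at (10.5, 6) does not reach this height (z outside [-2, 9.5]); Subtracting the remaining from the first: none of the subtracted shapes is present at this height, so the 9×22.5 cube is unchanged — area = 202.50 mm². At z = 10.24: the cube is present — its section is the full 9×22.5 rectangle (area 202.50 mm²); the cylinder at (10.5, 6) is not intersected at this z (z outside [-2, 9.5]); Subtracting the remaining from the first: none of the subtracted shapes is present at this height, so the 9×22.5 cube is unchanged — area = 202.50 mm². Checking containment: the cross-section at z = 10.24 is a subset of the cross-section at z = 9.92.

entirely on top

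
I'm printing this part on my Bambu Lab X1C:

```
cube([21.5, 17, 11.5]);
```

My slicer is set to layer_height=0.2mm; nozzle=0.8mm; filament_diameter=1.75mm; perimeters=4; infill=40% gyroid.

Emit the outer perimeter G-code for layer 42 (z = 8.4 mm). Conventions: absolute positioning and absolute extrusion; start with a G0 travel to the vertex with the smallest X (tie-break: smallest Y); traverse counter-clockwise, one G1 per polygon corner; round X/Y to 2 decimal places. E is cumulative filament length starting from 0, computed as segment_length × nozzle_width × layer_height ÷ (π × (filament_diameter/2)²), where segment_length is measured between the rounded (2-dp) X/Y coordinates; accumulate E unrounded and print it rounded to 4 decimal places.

G0 X0.00 Y0.00 Z8.40
G1 X21.50 Y0.00 E1.4302
G1 X21.50 Y17.00 E2.5610
G1 X0.00 Y17.00 E3.9912
G1 X0.00 Y0.00 E5.1221

At z = 8.4 mm: the cube (footprint 21.5×17) is included at this height. The outline is a single polygon with 4 vertices. Extrusion per mm of travel: 0.8 × 0.2 / (π × 0.875²) = 0.066520. Accumulating E over each segment gives final E = 5.1221.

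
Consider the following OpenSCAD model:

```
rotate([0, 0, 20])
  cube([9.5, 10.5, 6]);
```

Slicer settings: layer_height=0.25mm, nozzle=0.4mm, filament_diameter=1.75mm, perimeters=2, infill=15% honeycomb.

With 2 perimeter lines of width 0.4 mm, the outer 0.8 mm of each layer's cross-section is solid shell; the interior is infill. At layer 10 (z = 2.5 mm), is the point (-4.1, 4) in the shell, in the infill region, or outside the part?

At z = 2.5 mm: the cube is present — its section is the full 9.5×10.5 rectangle; (whole slice rotated 20° about Z — lengths, areas and connectivity unchanged). Overall, the cross-section is a single solid region. Undo the 20° rotation: the query point maps to (-2.485, 5.161) in the un-rotated model frame. The nearest boundary edge runs (0.00, 10.50)→(0.00, 0.00); distance from the point to it = 2.48 mm. The point is not inside any of the regions above, so it lies outside the cross-section (2.48 mm from the nearest boundary).

outside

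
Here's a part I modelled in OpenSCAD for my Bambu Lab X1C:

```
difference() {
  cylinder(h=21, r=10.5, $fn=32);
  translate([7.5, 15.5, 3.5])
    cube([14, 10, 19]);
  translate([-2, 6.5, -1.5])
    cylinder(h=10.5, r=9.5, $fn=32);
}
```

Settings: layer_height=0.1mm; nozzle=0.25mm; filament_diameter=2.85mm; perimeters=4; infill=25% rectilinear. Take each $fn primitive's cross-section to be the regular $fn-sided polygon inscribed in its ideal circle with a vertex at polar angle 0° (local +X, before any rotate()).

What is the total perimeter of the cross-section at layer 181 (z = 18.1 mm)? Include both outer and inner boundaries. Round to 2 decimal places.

At z = 18.1 mm: the r=10.5 cylinder gives a regular 32-gon of circumradius 10.5 (constant along its height) (perimeter = 2·32·10.500·sin(180°/32) = 65.87 mm); the 14×10 cube at (7.5, 15.5) contributes its full rectangle (perimeter 48.00 mm); the cylinder at (-2, 6.5) does not reach this height (z outside [-1.5, 9]); After the difference (first − rest): starting from the r=10.5 cylinder, the 14×10 cube at (7.5, 15.5) misses the remaining region (no effect) — boundary = 65.87 mm. Overall, the cross-section is a single solid region. Total boundary length (outer) = 65.87 mm.

65.87 mm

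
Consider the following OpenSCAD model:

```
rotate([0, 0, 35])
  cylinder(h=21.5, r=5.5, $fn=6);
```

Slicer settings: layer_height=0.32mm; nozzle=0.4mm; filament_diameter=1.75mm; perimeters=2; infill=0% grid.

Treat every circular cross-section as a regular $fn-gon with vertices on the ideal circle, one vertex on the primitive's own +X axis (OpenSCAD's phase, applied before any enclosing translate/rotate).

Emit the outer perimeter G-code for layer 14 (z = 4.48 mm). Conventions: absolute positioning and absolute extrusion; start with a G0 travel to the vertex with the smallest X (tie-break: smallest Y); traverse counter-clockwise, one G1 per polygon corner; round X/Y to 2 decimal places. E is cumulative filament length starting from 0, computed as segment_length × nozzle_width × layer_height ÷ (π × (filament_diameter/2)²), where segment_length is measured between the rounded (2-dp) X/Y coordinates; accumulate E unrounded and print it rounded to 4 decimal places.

At z = 4.48 mm: the cylinder: section is a regular 6-gon, circumradius r=5.5; (whole slice rotated 35° about Z — lengths, areas and connectivity unchanged). The outline is a single polygon with 6 vertices. Extrusion per mm of travel: 0.4 × 0.32 / (π × 0.875²) = 0.053216. Accumulating E over each segment gives final E = 1.7557.

G0 X-4.98 Y2.32 Z4.48
G1 X-4.51 Y-3.15 E0.2922
G1 X0.48 Y-5.48 E0.5852
G1 X4.98 Y-2.32 E0.8779
G1 X4.51 Y3.15 E1.1700
G1 X-0.48 Y5.48 E1.4631
G1 X-4.98 Y2.32 E1.7557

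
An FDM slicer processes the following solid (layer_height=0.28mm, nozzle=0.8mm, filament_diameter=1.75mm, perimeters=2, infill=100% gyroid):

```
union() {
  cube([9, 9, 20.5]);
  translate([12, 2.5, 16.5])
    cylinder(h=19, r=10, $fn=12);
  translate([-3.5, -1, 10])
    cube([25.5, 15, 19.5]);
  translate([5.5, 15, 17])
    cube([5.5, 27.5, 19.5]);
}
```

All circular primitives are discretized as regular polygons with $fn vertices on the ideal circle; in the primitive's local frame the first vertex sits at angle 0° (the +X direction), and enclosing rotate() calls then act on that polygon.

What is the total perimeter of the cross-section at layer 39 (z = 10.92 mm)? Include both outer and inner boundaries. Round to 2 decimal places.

81.00 mm

At z = 10.92 mm: the 9×9 cube contributes its full rectangle (perimeter 36.00 mm); the cylinder at (12, 2.5) is absent (z outside [16.5, 35.5]); the cube at (-3.5, -1) is present — its section is the full 25.5×15 rectangle (perimeter 81.00 mm); the cube at (5.5, 15) is not intersected at this z (z outside [17, 36.5]); Taking the union: the 9×9 cube lies entirely inside the 25.5×15 cube at (-3.5, -1), so the union is just the 25.5×15 cube at (-3.5, -1) — boundary = 81.00 mm. Overall, the cross-section is a single solid region. Total boundary length (outer) = 81.00 mm.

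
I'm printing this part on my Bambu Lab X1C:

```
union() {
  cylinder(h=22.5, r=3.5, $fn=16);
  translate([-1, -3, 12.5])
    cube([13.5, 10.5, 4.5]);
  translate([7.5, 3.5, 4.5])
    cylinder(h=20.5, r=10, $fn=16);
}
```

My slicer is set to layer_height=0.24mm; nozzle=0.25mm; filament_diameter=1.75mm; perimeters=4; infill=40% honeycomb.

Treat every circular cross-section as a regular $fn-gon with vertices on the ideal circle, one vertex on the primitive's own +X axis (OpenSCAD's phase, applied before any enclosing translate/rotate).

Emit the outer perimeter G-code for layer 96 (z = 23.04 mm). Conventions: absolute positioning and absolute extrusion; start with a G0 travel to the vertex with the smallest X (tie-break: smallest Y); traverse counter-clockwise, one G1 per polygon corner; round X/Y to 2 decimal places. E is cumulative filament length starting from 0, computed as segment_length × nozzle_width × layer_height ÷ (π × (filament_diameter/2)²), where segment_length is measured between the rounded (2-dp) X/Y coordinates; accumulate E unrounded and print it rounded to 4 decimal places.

At z = 23.04 mm: the cylinder is not intersected at this z (z outside [0, 22.5]); the cube at (-1, -3) is not intersected at this z (z outside [12.5, 17]); the r=10 cylinder at (7.5, 3.5) contributes a regular 16-gon of circumradius 10; Combining (union): only the r=10 cylinder at (7.5, 3.5) is present, so the union is just that shape — 1 connected region. The outline is a single polygon with 16 vertices. Extrusion per mm of travel: 0.25 × 0.24 / (π × 0.875²) = 0.024945. Accumulating E over each segment gives final E = 1.5574.

G0 X-2.50 Y3.50 Z23.04
G1 X-1.74 Y-0.33 E0.0974
G1 X0.43 Y-3.57 E0.1947
G1 X3.67 Y-5.74 E0.2920
G1 X7.50 Y-6.50 E0.3894
G1 X11.33 Y-5.74 E0.4868
G1 X14.57 Y-3.57 E0.5840
G1 X16.74 Y-0.33 E0.6813
G1 X17.50 Y3.50 E0.7787
G1 X16.74 Y7.33 E0.8761
G1 X14.57 Y10.57 E0.9734
G1 X11.33 Y12.74 E1.0707
G1 X7.50 Y13.50 E1.1681
G1 X3.67 Y12.74 E1.2655
G1 X0.43 Y10.57 E1.3627
G1 X-1.74 Y7.33 E1.4600
G1 X-2.50 Y3.50 E1.5574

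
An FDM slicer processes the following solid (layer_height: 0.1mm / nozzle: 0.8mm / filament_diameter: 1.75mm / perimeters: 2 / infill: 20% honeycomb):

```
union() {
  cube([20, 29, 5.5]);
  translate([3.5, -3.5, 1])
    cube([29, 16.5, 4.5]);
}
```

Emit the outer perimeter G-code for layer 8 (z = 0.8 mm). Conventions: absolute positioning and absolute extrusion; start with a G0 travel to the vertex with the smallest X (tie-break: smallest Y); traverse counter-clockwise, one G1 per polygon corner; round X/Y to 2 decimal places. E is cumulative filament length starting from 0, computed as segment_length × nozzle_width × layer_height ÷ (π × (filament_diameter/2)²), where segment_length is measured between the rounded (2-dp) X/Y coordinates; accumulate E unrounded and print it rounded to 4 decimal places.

G0 X0.00 Y0.00 Z0.80
G1 X20.00 Y0.00 E0.6652
G1 X20.00 Y29.00 E1.6297
G1 X0.00 Y29.00 E2.2949
G1 X0.00 Y0.00 E3.2595

At z = 0.8 mm: the 20×29 cube contributes its full rectangle; the cube at (3.5, -3.5) is absent (z outside [1, 5.5]); Taking the union: only the 20×29 cube is present, so the union is just that shape — 1 connected region. The outline is a single polygon with 4 vertices. Extrusion per mm of travel: 0.8 × 0.1 / (π × 0.875²) = 0.033260. Accumulating E over each segment gives final E = 3.2595.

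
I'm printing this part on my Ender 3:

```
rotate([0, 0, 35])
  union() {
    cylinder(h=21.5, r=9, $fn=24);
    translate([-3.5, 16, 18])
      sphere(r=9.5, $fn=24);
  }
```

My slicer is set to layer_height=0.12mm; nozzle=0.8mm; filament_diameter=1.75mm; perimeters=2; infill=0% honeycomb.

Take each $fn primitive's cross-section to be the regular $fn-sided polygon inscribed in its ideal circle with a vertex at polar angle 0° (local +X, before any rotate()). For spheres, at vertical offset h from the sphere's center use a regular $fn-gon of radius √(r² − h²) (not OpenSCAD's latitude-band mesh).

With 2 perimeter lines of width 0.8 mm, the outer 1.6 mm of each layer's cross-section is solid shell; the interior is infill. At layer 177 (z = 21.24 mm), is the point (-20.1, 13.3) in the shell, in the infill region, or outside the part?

At z = 21.24 mm: the r=9 cylinder contributes a regular 24-gon of circumradius 9; the sphere at (-3.5, 16): section is a regular 24-gon, circumradius = √(r²−h²) = √(9.5²−3.24²) = 8.930; Combining (union): the regions partially overlap (shared area 6.86 mm²), so overlapping operands fuse into one piece — 1 connected region; (whole slice rotated 35° about Z — lengths, areas and connectivity unchanged). Overall, the cross-section is a single solid region. Undo the 35° rotation: the query point maps to (-8.836, 22.424) in the un-rotated model frame. The nearest boundary edge runs (-9.81, 22.31)→(-7.97, 23.73); distance from the point to it = 0.51 mm. The point is inside the cross-section, 0.51 mm from the nearest boundary — within the 1.6 mm shell band (2 × 0.8).

shell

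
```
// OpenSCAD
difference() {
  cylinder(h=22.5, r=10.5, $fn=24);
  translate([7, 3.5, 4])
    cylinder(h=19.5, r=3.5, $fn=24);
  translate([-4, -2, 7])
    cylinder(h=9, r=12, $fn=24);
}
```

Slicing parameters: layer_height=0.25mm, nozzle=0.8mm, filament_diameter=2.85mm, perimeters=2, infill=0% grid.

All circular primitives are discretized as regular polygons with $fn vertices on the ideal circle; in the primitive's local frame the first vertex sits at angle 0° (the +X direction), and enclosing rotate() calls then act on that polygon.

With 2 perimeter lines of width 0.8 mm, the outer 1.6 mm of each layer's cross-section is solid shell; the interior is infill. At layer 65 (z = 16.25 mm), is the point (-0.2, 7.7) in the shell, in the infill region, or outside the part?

infill

At z = 16.25 mm: the r=10.5 cylinder gives a regular 24-gon of circumradius 10.5 (constant along its height); the cylinder at (7, 3.5): section is a regular 24-gon, circumradius r=3.5; the cylinder at (-4, -2) is absent (z outside [7, 16]); Subtracting the remaining from the first: starting from the r=10.5 cylinder, the r=3.5 cylinder at (7, 3.5) partially overlaps it — only the 34.84 mm² overlap (of its 38.05 mm²) is removed, clipping the outline — 1 connected region. Overall, the cross-section is a single solid region. The nearest boundary edge runs (-2.72, 10.14)→(0.00, 10.50); distance from the point to it = 2.75 mm. The point is inside the cross-section and 2.75 mm from the nearest boundary — more than the 1.6 mm shell width (2 × 0.8), so it's in the infill interior.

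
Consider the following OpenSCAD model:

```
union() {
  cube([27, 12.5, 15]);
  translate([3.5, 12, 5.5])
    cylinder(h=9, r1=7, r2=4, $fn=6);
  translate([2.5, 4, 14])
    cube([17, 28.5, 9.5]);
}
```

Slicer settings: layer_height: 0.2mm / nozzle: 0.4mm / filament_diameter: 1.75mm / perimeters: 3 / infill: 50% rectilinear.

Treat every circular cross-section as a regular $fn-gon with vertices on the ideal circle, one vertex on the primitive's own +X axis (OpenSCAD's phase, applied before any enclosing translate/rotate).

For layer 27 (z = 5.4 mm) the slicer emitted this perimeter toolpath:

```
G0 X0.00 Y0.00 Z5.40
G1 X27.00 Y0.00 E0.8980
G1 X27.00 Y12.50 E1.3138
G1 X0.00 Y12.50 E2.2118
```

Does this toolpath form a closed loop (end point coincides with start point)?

Start point (G0): (0.00, 0.00). End point (last G1): the path does not return to the start — open.

no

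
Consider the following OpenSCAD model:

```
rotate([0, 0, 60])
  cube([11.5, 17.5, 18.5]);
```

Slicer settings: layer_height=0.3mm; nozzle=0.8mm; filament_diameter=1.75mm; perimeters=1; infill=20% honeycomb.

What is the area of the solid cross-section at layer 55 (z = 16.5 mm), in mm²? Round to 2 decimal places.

At z = 16.5 mm: the cube is present — its section is the full 11.5×17.5 rectangle (area 201.25 mm²); (rotated 60° about Z; rotation is an isometry so areas/perimeters/island counts are preserved). Overall, the cross-section is a single solid region. Net area = 201.25 mm².

201.25 mm²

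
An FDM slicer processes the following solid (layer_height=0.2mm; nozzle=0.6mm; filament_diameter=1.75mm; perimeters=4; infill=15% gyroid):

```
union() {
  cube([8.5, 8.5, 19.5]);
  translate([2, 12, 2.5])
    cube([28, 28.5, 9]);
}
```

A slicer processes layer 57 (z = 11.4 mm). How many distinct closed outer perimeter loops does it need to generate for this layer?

At z = 11.4 mm: the cube (footprint 8.5×8.5) is included at this height; the 28×28.5 cube at (2, 12) contributes its full rectangle; Combining (union): the 2 present regions are separate (no shared area or edge), so areas and boundary lengths simply add and each stays a separate island — 2 connected regions. The result has 2 disconnected regions.

2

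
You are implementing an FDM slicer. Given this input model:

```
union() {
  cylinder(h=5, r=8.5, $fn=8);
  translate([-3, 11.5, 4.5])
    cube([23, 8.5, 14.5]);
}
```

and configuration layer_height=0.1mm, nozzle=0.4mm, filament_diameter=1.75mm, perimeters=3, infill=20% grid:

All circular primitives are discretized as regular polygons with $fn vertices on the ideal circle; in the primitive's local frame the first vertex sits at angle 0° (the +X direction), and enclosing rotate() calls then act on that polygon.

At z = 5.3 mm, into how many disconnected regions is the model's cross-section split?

At z = 5.3 mm: the cylinder is absent (z outside [0, 5]); the 23×8.5 cube at (-3, 11.5) contributes its full rectangle; Merging all regions: only the 23×8.5 cube at (-3, 11.5) is present, so the union is just that shape — 1 connected region. The result has 1 disconnected region.

1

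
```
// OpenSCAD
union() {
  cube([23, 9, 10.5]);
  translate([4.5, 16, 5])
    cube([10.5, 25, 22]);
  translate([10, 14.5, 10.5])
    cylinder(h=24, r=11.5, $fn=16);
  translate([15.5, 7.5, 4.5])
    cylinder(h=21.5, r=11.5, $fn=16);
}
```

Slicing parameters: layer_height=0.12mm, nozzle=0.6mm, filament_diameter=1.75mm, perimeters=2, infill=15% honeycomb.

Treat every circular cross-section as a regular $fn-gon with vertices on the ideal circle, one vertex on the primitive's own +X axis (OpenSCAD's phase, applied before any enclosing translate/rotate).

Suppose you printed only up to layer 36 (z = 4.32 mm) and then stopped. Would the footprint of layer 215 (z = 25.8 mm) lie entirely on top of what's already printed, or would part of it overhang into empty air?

Compare the two slices. At z = 4.32: the cube (footprint 23×9) is included at this height (area 207.00 mm²); the cube at (4.5, 16) does not reach this height (z outside [5, 27]); the cylinder at (10, 14.5) is absent (z outside [10.5, 34.5]); the cylinder at (15.5, 7.5) is absent (z outside [4.5, 26]); Combining (union): only the 23×9 cube is present, so the union is just that shape — area = 207.00 mm². At z = 25.8: the cube is not intersected at this z (z outside [0, 10.5]); the cube at (4.5, 16) (footprint 10.5×25) is included at this height (area 262.50 mm²); the r=11.5 cylinder at (10, 14.5) gives a regular 16-gon of circumradius 11.5 (constant along its height) (area = (16/2)·11.500²·sin(360°/16) = 404.88 mm²); the r=11.5 cylinder at (15.5, 7.5) contributes a regular 16-gon of circumradius 11.5 (area = (16/2)·11.500²·sin(360°/16) = 404.88 mm²); Taking the union: the regions partially overlap — summed areas 1072.26 mm² minus the doubly-counted overlap 307.22 mm² gives 765.04 mm² — area = 765.04 mm². Checking containment: at z = 25.8 the cross-section extends beyond the z = 4.32 cross-section by about 591.70 mm².

part overhangs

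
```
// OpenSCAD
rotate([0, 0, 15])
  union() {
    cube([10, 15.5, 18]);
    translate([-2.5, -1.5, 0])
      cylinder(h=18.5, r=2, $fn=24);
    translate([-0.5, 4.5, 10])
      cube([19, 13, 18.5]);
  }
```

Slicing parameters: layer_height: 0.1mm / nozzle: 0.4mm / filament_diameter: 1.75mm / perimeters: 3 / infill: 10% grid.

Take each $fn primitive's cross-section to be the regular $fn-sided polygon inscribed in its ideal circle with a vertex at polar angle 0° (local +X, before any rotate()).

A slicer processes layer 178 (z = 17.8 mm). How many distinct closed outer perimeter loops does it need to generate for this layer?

2

At z = 17.8 mm: the cube (footprint 10×15.5) is included at this height; the r=2 cylinder at (-2.5, -1.5) contributes a regular 24-gon of circumradius 2; the cube at (-0.5, 4.5) (footprint 19×13) is included at this height; Taking the union: the regions partially overlap (shared area 110.00 mm²), so overlapping operands fuse into one piece — 2 connected regions; (rotated 15° about Z; rotation is an isometry so areas/perimeters/island counts are preserved). The result has 2 disconnected regions.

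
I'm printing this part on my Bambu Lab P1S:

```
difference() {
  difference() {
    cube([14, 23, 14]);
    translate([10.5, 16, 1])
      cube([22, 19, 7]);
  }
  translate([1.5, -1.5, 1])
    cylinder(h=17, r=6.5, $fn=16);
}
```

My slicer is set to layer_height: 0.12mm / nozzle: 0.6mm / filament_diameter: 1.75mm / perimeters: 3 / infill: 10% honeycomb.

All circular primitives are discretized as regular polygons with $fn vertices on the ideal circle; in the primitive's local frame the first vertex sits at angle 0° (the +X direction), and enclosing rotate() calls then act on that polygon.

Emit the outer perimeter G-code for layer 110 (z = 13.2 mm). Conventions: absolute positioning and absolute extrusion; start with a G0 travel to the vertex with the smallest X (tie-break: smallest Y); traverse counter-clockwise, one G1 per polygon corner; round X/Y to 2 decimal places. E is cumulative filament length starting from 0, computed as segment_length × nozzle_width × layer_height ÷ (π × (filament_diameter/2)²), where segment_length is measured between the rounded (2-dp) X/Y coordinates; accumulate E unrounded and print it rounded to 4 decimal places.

At z = 13.2 mm: the cube is present — its section is the full 14×23 rectangle; the cube at (10.5, 16) does not reach this height (z outside [1, 8]); Subtracting the remaining from the first: none of the subtracted shapes is present at this height, so the 14×23 cube is unchanged — 1 connected region; the r=6.5 cylinder at (1.5, -1.5) contributes a regular 16-gon of circumradius 6.5; Taking the first minus the rest: starting from the result so far, the r=6.5 cylinder at (1.5, -1.5) partially overlaps it — only the 30.09 mm² overlap (of its 129.35 mm²) is removed, clipping the outline — 1 connected region. The outline is a single polygon with 9 vertices. Extrusion per mm of travel: 0.6 × 0.12 / (π × 0.875²) = 0.029934. Accumulating E over each segment gives final E = 2.1478.

G0 X0.00 Y4.70 Z13.20
G1 X1.50 Y5.00 E0.0458
G1 X3.99 Y4.51 E0.1218
G1 X6.10 Y3.10 E0.1977
G1 X7.51 Y0.99 E0.2737
G1 X7.70 Y0.00 E0.3039
G1 X14.00 Y0.00 E0.4924
G1 X14.00 Y23.00 E1.1809
G1 X0.00 Y23.00 E1.6000
G1 X0.00 Y4.70 E2.1478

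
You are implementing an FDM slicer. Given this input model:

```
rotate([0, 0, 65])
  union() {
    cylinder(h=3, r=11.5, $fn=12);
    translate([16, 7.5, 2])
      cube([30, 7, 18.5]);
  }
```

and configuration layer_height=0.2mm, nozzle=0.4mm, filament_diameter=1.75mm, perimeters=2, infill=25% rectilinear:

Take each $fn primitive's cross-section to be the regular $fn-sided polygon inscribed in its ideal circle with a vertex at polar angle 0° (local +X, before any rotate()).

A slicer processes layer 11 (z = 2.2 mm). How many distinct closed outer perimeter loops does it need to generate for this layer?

2

At z = 2.2 mm: the r=11.5 cylinder gives a regular 12-gon of circumradius 11.5 (constant along its height); the cube at (16, 7.5) (footprint 30×7) is included at this height; Merging all regions: the 2 present regions are separate (no shared area or edge), so areas and boundary lengths simply add and each stays a separate island — 2 connected regions; (whole slice rotated 65° about Z — lengths, areas and connectivity unchanged). The result has 2 disconnected regions.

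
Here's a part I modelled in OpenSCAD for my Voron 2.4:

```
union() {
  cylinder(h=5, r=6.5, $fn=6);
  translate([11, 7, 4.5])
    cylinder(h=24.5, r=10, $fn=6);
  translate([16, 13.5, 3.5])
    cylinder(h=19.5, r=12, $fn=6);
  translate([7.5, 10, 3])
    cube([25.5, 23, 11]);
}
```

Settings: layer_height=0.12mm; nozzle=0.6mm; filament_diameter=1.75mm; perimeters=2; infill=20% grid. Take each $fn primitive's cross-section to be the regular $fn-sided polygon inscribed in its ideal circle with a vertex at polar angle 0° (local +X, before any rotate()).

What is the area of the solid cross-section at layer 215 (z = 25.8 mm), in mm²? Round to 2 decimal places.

At z = 25.8 mm: the cylinder is not intersected at this z (z outside [0, 5]); the r=10 cylinder at (11, 7) contributes a regular 6-gon of circumradius 10 (area = (6/2)·10.000²·sin(360°/6) = 259.81 mm²); the cylinder at (16, 13.5) is absent (z outside [3.5, 23]); the cube at (7.5, 10) is absent (z outside [3, 14]); Merging all regions: only the r=10 cylinder at (11, 7) is present, so the union is just that shape — area = 259.81 mm². Overall, the cross-section is a single solid region. Net area = 259.81 mm².

259.81 mm²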